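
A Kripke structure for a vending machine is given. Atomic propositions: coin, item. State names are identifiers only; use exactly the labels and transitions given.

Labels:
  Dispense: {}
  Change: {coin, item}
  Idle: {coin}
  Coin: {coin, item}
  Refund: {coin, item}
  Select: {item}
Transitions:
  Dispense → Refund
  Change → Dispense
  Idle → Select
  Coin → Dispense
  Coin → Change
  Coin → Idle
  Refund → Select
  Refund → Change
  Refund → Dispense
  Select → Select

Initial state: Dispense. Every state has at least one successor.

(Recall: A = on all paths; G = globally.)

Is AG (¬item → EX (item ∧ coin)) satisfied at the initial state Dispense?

Yes

States satisfying ¬item → EX (item ∧ coin): {Dispense, Change, Coin, Refund, Select}.
States satisfying AG (¬item → EX (item ∧ coin)): {Dispense, Change, Refund, Select}.
Every state reachable from Dispense satisfies ¬item → EX (item ∧ coin).
Dispense ∈ Sat(AG (¬item → EX (item ∧ coin))).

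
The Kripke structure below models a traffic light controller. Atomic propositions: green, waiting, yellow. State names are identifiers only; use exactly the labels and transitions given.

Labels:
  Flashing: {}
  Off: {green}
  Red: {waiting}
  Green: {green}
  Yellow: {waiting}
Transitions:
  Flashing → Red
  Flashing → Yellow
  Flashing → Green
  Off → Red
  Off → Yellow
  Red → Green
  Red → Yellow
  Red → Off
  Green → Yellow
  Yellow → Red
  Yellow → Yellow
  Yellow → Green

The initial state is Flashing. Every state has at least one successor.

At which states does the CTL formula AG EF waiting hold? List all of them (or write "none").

{Flashing, Off, Red, Green, Yellow}

States satisfying EF waiting: {Flashing, Off, Red, Green, Yellow}.
States satisfying AG EF waiting: {Flashing, Off, Red, Green, Yellow}.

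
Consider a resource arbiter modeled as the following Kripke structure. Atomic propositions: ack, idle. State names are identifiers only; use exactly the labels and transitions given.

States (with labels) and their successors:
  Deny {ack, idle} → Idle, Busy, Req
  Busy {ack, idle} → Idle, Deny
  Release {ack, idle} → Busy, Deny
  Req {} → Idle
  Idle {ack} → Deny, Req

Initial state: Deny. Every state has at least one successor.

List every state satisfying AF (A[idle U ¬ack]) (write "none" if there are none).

States satisfying A[idle U ¬ack]: {Req}.
States satisfying AF (A[idle U ¬ack]): {Req}.

{Req}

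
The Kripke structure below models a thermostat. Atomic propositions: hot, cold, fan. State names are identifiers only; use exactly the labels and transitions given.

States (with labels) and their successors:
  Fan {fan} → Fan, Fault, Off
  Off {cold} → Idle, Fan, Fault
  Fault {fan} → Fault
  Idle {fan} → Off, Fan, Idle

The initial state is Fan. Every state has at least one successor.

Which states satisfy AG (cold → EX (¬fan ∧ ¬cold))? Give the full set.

States satisfying cold → EX (¬fan ∧ ¬cold): {Fan, Fault, Idle}.
States satisfying AG (cold → EX (¬fan ∧ ¬cold)): {Fault}.

{Fault}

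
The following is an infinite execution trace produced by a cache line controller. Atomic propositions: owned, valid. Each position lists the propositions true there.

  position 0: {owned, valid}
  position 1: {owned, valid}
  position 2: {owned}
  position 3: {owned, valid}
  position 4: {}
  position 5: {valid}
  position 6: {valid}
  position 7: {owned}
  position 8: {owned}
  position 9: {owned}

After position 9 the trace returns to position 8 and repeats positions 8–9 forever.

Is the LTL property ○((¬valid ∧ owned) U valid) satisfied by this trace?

Satisfied

The position after 0 is 1; (¬valid ∧ owned) U valid is true there.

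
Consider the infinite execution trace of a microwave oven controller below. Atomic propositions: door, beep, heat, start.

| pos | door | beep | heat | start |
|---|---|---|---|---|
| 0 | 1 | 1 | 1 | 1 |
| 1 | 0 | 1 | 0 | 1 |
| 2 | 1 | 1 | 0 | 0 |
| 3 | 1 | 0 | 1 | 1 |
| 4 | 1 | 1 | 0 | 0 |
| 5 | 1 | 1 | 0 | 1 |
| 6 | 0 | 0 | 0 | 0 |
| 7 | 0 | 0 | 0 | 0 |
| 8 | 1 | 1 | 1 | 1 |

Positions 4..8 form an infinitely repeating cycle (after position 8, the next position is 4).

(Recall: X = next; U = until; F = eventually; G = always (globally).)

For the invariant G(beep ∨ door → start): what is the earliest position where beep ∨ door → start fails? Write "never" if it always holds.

2

Check beep ∨ door → start at each position in order: 0 ✓, 1 ✓.
At position 2 the labels are {beep, door}, so beep ∨ door → start is false there. This is the first violation.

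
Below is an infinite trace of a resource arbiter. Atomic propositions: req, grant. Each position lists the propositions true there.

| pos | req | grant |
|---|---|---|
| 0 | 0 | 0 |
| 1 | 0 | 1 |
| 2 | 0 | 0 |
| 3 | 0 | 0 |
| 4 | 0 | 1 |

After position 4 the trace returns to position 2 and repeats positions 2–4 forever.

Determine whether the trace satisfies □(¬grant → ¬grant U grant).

¬grant → ¬grant U grant holds at every position 0..4, and those are all positions ever visited, so □(¬grant → ¬grant U grant) holds.
Positions where ¬grant holds: 0, 2, 3.
Check ¬grant U grant at each: 0→ok, 2→ok, 3→ok.

Holds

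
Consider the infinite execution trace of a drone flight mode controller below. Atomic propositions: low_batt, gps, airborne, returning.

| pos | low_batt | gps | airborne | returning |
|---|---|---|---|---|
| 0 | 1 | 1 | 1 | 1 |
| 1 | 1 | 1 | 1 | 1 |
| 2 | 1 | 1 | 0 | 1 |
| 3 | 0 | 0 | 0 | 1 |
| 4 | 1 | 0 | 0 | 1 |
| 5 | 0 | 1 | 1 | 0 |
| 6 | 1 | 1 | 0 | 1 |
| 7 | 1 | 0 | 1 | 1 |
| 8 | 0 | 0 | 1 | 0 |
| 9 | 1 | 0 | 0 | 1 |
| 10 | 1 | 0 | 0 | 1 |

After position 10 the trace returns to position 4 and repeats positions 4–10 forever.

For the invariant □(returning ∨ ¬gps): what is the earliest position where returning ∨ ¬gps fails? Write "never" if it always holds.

Check returning ∨ ¬gps at each position in order: 0 ✓, 1 ✓, 2 ✓, 3 ✓, 4 ✓.
At position 5 the labels are {airborne, gps}, so returning ∨ ¬gps is false there. This is the first violation.

5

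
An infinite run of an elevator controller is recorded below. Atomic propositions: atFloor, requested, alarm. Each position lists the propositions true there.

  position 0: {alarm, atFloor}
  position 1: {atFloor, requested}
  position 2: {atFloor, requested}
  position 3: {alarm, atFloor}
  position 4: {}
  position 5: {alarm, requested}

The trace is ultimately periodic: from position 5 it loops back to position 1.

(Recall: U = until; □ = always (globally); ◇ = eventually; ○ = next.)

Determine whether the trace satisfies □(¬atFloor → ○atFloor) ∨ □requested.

¬atFloor → ○atFloor must hold at every position from 0 onward. It fails at position 4, so □(¬atFloor → ○atFloor) is false.
Positions where ¬atFloor holds: 4, 5.
Check ○atFloor at each: 4→fails, 5→ok.
requested must hold at every position from 0 onward. It fails at position 0, so □requested is false.
At position 0: □(¬atFloor → ○atFloor) is false; □requested is false; so □(¬atFloor → ○atFloor) ∨ □requested is false.

Violated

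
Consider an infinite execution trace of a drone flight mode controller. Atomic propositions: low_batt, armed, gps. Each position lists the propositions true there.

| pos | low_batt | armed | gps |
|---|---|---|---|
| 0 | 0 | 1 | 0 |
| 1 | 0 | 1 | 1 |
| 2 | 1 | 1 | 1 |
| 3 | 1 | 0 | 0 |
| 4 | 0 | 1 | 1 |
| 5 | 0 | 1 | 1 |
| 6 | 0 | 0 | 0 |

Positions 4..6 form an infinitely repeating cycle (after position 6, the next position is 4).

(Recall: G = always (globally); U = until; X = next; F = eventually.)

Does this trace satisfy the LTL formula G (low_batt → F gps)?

low_batt → F gps holds at every position 0..6, and those are all positions ever visited, so G (low_batt → F gps) holds.
Positions where low_batt holds: 2, 3.
Check F gps at each: 2→ok, 3→ok.

Satisfied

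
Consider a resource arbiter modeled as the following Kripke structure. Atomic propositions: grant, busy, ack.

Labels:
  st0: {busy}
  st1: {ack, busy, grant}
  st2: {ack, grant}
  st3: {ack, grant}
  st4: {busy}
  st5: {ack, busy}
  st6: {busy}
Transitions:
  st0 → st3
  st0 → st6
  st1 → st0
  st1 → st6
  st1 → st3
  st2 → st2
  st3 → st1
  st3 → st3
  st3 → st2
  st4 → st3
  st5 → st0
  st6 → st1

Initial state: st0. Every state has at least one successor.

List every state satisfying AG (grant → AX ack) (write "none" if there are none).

{st2}

States satisfying grant → AX ack: {st0, st2, st3, st4, st5, st6}.
States satisfying AG (grant → AX ack): {st2}.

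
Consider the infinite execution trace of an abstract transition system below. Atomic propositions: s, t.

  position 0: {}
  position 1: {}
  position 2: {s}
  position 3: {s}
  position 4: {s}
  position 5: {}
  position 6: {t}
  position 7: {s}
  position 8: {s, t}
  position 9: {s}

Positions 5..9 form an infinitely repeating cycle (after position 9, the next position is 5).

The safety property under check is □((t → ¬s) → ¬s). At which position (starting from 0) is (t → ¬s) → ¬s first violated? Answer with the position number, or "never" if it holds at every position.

2

Check (t → ¬s) → ¬s at each position in order: 0 ✓, 1 ✓.
At position 2 the labels are {s}, so (t → ¬s) → ¬s is false there. This is the first violation.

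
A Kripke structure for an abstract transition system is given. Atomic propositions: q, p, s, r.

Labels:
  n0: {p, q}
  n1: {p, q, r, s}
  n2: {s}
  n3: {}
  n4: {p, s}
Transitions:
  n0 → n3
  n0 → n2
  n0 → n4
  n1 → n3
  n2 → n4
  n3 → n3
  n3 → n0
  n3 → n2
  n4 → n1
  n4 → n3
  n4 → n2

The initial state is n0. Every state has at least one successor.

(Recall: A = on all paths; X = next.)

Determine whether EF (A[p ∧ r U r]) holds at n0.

Yes

States satisfying A[p ∧ r U r]: {n1}.
States satisfying EF (A[p ∧ r U r]): {n0, n1, n2, n3, n4}.
Some path from n0 reaches a state where A[p ∧ r U r] holds.
n0 ∈ Sat(EF (A[p ∧ r U r])).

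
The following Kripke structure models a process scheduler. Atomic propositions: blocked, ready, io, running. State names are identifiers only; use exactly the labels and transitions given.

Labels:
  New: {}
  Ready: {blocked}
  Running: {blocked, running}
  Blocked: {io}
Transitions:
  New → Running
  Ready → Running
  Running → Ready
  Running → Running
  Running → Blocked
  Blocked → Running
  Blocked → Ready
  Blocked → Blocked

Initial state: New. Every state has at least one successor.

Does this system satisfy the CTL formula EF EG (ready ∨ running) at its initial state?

States satisfying EG (ready ∨ running): {Running}.
States satisfying EF EG (ready ∨ running): {New, Ready, Running, Blocked}.
Some path from New reaches a state where EG (ready ∨ running) holds.
New ∈ Sat(EF EG (ready ∨ running)).

Satisfied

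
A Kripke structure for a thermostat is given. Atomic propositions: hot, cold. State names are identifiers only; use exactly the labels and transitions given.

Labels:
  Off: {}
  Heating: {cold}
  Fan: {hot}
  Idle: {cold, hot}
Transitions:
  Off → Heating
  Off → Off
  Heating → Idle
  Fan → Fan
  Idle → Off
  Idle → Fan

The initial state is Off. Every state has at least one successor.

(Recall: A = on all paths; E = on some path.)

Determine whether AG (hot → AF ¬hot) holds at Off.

Does not hold

States satisfying hot → AF ¬hot: {Off, Heating}.
States satisfying AG (hot → AF ¬hot): ∅.
Fan is reachable from Off and violates hot → AF ¬hot, so AG fails at Off.
Off ∉ Sat(AG (hot → AF ¬hot)).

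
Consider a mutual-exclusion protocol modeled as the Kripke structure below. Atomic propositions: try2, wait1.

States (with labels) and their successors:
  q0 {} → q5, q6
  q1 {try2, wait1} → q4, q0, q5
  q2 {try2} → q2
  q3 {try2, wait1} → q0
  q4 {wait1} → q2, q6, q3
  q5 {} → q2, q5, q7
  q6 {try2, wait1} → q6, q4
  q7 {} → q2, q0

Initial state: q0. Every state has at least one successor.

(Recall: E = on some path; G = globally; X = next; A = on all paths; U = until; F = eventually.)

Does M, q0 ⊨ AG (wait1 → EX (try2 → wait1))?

States satisfying wait1 → EX (try2 → wait1): {q0, q1, q2, q3, q4, q5, q6, q7}.
States satisfying AG (wait1 → EX (try2 → wait1)): {q0, q1, q2, q3, q4, q5, q6, q7}.
Every state reachable from q0 satisfies wait1 → EX (try2 → wait1).
q0 ∈ Sat(AG (wait1 → EX (try2 → wait1))).

Satisfied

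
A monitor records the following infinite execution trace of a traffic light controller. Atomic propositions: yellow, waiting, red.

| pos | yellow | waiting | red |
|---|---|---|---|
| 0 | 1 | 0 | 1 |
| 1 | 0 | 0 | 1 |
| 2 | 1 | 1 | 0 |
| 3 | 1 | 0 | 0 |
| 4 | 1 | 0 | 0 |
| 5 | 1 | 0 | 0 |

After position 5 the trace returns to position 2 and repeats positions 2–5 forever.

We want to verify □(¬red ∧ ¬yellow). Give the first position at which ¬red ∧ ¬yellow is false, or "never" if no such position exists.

At position 0 the labels are {red, yellow}, so ¬red ∧ ¬yellow is false there. This is the first violation.

0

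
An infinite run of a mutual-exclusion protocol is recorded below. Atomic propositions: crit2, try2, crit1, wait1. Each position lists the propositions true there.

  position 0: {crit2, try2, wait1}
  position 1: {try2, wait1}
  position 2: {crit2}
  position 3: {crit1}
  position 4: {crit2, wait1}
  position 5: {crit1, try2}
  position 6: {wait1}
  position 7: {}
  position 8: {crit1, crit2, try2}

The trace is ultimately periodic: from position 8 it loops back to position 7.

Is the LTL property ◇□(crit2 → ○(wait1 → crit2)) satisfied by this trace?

Satisfied

□(crit2 → ○(wait1 → crit2)) holds at position 1, which is reachable from 0, so ◇□(crit2 → ○(wait1 → crit2)) holds.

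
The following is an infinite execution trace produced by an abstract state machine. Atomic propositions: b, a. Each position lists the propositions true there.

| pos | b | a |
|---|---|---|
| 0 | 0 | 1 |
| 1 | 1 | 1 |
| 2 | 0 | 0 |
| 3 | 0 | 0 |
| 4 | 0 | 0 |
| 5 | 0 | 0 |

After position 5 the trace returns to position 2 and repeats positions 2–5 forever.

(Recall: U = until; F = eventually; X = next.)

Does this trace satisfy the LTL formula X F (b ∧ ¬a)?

The position after 0 is 1; F (b ∧ ¬a) is false there.

Does not hold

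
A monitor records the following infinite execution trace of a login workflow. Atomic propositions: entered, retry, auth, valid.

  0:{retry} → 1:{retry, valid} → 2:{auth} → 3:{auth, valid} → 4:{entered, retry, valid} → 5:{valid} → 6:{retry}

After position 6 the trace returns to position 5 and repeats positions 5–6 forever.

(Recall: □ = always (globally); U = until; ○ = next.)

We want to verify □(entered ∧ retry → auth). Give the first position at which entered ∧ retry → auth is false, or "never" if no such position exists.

Check entered ∧ retry → auth at each position in order: 0 ✓, 1 ✓, 2 ✓, 3 ✓.
At position 4 the labels are {entered, retry, valid}, so entered ∧ retry → auth is false there. This is the first violation.

4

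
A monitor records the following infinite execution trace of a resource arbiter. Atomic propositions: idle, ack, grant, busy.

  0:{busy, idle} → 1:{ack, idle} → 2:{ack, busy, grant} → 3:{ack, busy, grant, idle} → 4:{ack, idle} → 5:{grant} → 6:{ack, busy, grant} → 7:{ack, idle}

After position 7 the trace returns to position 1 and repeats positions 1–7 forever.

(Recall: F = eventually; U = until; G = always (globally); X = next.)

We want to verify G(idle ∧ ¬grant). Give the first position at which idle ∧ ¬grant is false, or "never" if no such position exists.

Check idle ∧ ¬grant at each position in order: 0 ✓, 1 ✓.
At position 2 the labels are {ack, busy, grant}, so idle ∧ ¬grant is false there. This is the first violation.

2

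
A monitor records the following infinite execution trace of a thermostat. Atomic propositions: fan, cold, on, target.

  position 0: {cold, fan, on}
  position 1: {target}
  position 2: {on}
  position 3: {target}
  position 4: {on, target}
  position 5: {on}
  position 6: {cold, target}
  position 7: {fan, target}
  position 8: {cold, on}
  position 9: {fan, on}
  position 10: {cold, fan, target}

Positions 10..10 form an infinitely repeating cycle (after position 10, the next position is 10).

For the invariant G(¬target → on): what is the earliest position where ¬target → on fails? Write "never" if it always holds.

¬target → on holds at every position 0..10, and those are all the positions the trace ever visits, so the invariant G(¬target → on) is never violated.

never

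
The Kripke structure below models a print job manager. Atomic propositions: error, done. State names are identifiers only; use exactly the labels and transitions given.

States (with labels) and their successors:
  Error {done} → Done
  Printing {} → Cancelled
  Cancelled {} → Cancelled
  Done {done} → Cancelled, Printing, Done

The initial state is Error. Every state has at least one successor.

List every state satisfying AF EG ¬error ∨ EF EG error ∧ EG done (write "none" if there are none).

{Error, Printing, Cancelled, Done}

States satisfying EG ¬error: {Error, Printing, Cancelled, Done}.
States satisfying AF EG ¬error: {Error, Printing, Cancelled, Done}.
States satisfying EG error: ∅.
States satisfying EF EG error: ∅.
States satisfying done: {Error, Done}.
States satisfying EG done: {Error, Done}.
States satisfying EF EG error ∧ EG done: ∅.
States satisfying AF EG ¬error ∨ EF EG error ∧ EG done: {Error, Printing, Cancelled, Done}.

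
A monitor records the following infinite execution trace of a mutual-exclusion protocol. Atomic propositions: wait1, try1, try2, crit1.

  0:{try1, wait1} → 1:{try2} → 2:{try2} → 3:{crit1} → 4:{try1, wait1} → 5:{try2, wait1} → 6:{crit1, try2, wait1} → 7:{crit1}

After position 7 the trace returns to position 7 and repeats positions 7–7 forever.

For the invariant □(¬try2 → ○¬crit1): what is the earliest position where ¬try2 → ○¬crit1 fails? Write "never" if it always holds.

7

Check ¬try2 → ○¬crit1 at each position in order: 0 ✓, 1 ✓, 2 ✓, 3 ✓, 4 ✓, 5 ✓, 6 ✓.
At position 7 the labels are {crit1} and the next position 7 has {crit1}, so ¬try2 → ○¬crit1 is false there. This is the first violation.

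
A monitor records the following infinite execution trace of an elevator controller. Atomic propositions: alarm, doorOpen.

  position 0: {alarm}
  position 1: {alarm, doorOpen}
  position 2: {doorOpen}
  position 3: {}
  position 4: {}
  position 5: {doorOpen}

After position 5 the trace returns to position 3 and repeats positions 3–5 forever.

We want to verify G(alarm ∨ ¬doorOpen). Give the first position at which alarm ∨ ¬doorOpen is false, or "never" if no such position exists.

2

Check alarm ∨ ¬doorOpen at each position in order: 0 ✓, 1 ✓.
At position 2 the labels are {doorOpen}, so alarm ∨ ¬doorOpen is false there. This is the first violation.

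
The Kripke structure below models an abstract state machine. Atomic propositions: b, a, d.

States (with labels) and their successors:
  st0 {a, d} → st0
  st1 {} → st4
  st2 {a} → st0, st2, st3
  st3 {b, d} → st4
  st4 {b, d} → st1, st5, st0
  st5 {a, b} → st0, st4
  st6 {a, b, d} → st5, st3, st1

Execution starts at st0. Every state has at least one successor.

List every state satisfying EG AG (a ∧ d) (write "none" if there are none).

{st0}

States satisfying AG (a ∧ d): {st0}.
States satisfying EG AG (a ∧ d): {st0}.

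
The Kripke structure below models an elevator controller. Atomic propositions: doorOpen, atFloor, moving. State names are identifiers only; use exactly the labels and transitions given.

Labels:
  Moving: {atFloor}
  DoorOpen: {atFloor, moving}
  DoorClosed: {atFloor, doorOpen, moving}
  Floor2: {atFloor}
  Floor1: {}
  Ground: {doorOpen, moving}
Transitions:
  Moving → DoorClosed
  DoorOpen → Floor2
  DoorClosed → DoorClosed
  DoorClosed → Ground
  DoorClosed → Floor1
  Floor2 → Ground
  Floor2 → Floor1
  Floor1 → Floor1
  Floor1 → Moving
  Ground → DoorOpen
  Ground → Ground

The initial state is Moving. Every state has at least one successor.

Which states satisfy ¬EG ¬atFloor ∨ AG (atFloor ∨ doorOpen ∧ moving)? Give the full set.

States satisfying ¬atFloor: {Floor1, Ground}.
States satisfying EG ¬atFloor: {Floor1, Ground}.
States satisfying ¬EG ¬atFloor: {Moving, DoorOpen, DoorClosed, Floor2}.
States satisfying atFloor ∨ doorOpen ∧ moving: {Moving, DoorOpen, DoorClosed, Floor2, Ground}.
States satisfying AG (atFloor ∨ doorOpen ∧ moving): ∅.
States satisfying ¬EG ¬atFloor ∨ AG (atFloor ∨ doorOpen ∧ moving): {Moving, DoorOpen, DoorClosed, Floor2}.

{Moving, DoorOpen, DoorClosed, Floor2}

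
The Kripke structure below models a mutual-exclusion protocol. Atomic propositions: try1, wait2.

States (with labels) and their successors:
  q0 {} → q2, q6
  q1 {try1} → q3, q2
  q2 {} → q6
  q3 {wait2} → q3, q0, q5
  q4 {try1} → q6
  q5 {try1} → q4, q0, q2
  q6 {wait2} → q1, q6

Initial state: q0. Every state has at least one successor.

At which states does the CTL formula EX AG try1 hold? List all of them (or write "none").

none

States satisfying AG try1: ∅.
States satisfying EX AG try1: ∅.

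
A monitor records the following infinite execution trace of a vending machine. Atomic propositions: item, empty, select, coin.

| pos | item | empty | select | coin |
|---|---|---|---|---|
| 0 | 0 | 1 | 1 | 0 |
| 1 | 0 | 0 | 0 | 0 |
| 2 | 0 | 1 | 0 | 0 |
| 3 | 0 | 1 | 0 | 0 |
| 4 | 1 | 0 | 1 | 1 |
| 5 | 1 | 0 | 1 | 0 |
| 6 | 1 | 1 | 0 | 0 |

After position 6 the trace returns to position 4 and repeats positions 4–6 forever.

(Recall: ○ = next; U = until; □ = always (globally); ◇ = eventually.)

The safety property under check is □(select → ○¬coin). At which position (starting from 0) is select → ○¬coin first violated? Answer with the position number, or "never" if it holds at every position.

select → ○¬coin holds at every position 0..6, and those are all the positions the trace ever visits, so the invariant □(select → ○¬coin) is never violated.

never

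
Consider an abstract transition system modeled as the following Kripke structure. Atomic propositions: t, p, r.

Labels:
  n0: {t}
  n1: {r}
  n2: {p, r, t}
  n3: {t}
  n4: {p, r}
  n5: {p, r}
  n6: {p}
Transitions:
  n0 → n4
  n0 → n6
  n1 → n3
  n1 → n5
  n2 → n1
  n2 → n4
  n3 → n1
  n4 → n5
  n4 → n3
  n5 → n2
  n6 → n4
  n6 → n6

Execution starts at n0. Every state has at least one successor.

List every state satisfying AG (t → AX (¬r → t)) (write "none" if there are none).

{n1, n2, n3, n4, n5, n6}

States satisfying t → AX (¬r → t): {n1, n2, n3, n4, n5, n6}.
States satisfying AG (t → AX (¬r → t)): {n1, n2, n3, n4, n5, n6}.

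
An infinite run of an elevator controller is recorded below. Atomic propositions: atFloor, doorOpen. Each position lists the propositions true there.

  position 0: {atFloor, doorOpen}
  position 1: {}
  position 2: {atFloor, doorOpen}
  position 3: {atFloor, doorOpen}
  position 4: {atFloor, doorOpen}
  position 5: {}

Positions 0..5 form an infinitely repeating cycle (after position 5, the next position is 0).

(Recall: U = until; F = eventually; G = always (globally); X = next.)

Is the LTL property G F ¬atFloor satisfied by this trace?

F ¬atFloor holds at every position 0..5, and those are all positions ever visited, so G F ¬atFloor holds.

Yes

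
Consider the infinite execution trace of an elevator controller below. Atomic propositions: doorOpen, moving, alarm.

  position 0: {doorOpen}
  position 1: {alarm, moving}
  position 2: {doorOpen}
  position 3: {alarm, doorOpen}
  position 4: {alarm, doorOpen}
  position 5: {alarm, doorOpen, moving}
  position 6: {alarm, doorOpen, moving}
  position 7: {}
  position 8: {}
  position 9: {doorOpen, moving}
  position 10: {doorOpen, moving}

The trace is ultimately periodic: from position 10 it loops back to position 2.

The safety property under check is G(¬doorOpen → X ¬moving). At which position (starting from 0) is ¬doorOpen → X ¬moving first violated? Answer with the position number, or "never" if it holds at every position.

8

Check ¬doorOpen → X ¬moving at each position in order: 0 ✓, 1 ✓, 2 ✓, 3 ✓, 4 ✓, 5 ✓, 6 ✓, 7 ✓.
At position 8 the labels are {} and the next position 9 has {doorOpen, moving}, so ¬doorOpen → X ¬moving is false there. This is the first violation.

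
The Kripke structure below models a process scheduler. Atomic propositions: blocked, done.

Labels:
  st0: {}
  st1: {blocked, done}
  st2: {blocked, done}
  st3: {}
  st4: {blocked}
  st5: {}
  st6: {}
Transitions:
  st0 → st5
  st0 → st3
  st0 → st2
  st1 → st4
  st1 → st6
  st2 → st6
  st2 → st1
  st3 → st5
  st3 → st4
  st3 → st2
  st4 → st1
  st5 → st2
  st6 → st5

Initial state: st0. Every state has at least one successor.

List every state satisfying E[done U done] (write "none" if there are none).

States satisfying done: {st1, st2}.
States satisfying E[done U done]: {st1, st2}.

{st1, st2}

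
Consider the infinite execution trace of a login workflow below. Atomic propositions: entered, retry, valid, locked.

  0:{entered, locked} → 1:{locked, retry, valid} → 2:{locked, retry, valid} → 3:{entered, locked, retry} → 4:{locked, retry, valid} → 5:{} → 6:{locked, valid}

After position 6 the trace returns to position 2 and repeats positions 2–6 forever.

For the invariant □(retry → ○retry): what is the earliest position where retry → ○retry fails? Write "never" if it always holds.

4

Check retry → ○retry at each position in order: 0 ✓, 1 ✓, 2 ✓, 3 ✓.
At position 4 the labels are {locked, retry, valid} and the next position 5 has {}, so retry → ○retry is false there. This is the first violation.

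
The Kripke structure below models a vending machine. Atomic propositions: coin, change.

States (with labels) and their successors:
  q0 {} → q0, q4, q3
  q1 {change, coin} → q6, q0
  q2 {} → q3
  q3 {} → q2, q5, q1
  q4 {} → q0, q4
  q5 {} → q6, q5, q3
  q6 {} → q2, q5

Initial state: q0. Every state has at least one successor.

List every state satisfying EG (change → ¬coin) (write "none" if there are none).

{q0, q2, q3, q4, q5, q6}

States satisfying change → ¬coin: {q0, q2, q3, q4, q5, q6}.
States satisfying EG (change → ¬coin): {q0, q2, q3, q4, q5, q6}.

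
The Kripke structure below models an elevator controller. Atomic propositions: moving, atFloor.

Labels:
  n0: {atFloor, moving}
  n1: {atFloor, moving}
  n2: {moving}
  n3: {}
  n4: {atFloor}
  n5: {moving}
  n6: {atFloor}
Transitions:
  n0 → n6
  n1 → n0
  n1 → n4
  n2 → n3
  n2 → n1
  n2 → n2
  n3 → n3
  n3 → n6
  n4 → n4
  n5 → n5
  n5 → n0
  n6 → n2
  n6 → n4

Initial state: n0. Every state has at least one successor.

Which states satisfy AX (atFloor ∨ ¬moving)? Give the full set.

States satisfying atFloor ∨ ¬moving: {n0, n1, n3, n4, n6}.
States satisfying AX (atFloor ∨ ¬moving): {n0, n1, n3, n4}.

{n0, n1, n3, n4}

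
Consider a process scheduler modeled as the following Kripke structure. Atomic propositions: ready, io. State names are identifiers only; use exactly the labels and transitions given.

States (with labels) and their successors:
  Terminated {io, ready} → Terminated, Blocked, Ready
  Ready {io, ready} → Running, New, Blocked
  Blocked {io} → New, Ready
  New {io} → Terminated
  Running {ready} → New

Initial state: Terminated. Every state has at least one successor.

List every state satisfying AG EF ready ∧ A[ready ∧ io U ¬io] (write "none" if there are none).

{Running}

States satisfying EF ready: {Terminated, Ready, Blocked, New, Running}.
States satisfying AG EF ready: {Terminated, Ready, Blocked, New, Running}.
States satisfying ready ∧ io: {Terminated, Ready}.
States satisfying ¬io: {Running}.
States satisfying A[ready ∧ io U ¬io]: {Running}.
States satisfying AG EF ready ∧ A[ready ∧ io U ¬io]: {Running}.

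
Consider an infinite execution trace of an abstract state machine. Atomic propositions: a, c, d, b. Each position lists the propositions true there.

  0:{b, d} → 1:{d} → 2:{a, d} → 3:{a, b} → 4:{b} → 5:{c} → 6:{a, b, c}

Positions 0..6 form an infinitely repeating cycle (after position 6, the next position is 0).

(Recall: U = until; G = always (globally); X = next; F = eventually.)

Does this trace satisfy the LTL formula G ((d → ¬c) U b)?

(d → ¬c) U b holds at every position 0..6, and those are all positions ever visited, so G ((d → ¬c) U b) holds.

Satisfied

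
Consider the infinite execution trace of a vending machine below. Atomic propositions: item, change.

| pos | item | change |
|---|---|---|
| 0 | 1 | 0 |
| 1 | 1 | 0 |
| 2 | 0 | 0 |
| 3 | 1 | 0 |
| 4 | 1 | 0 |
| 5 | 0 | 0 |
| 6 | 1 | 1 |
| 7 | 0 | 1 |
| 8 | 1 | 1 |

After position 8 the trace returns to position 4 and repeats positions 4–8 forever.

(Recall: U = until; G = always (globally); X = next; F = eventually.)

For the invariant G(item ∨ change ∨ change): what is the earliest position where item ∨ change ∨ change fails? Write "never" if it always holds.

2

Check item ∨ change ∨ change at each position in order: 0 ✓, 1 ✓.
At position 2 the labels are {}, so item ∨ change ∨ change is false there. This is the first violation.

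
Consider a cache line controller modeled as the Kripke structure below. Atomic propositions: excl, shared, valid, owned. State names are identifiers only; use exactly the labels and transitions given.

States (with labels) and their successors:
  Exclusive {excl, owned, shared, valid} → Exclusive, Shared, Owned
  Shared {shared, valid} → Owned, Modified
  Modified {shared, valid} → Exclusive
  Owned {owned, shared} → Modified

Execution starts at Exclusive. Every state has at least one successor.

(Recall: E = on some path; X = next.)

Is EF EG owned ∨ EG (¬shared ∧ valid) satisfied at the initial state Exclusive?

States satisfying EG owned: {Exclusive}.
States satisfying EF EG owned: {Exclusive, Shared, Modified, Owned}.
States satisfying ¬shared ∧ valid: ∅.
States satisfying EG (¬shared ∧ valid): ∅.
States satisfying EF EG owned ∨ EG (¬shared ∧ valid): {Exclusive, Shared, Modified, Owned}.
Exclusive ∈ Sat(EF EG owned ∨ EG (¬shared ∧ valid)).

Holds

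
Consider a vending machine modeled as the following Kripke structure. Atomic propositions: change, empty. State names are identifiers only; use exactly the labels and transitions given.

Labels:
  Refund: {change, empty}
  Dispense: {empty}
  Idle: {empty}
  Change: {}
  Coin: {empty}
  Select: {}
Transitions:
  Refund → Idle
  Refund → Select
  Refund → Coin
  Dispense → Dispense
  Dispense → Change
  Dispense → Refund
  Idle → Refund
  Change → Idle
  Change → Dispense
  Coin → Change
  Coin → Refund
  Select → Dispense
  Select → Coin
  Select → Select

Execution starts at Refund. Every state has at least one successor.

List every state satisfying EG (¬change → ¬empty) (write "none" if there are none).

States satisfying ¬change → ¬empty: {Refund, Change, Select}.
States satisfying EG (¬change → ¬empty): {Refund, Select}.

{Refund, Select}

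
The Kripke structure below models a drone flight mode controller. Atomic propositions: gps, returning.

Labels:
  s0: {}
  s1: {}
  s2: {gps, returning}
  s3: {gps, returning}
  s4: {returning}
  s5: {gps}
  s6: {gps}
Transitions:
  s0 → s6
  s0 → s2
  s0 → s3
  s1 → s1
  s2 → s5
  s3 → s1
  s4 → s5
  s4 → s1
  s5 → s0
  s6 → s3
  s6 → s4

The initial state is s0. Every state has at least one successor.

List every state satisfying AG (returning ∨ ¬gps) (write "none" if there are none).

{s1, s3}

States satisfying returning ∨ ¬gps: {s0, s1, s2, s3, s4}.
States satisfying AG (returning ∨ ¬gps): {s1, s3}.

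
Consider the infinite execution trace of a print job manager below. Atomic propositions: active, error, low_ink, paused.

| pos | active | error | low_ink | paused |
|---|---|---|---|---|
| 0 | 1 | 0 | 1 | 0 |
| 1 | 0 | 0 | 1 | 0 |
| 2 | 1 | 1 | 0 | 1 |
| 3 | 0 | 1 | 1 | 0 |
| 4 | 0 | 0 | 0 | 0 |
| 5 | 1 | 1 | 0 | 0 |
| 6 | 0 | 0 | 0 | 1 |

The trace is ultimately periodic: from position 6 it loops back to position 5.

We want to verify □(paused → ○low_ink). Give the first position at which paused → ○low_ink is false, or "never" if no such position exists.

Check paused → ○low_ink at each position in order: 0 ✓, 1 ✓, 2 ✓, 3 ✓, 4 ✓, 5 ✓.
At position 6 the labels are {paused} and the next position 5 has {active, error}, so paused → ○low_ink is false there. This is the first violation.

6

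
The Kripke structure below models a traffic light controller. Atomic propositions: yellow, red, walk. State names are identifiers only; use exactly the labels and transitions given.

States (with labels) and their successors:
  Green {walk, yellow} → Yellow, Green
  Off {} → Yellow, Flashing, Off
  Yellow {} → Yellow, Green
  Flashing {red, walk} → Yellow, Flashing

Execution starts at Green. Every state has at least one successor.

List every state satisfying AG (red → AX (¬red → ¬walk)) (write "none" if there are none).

{Green, Off, Yellow, Flashing}

States satisfying red → AX (¬red → ¬walk): {Green, Off, Yellow, Flashing}.
States satisfying AG (red → AX (¬red → ¬walk)): {Green, Off, Yellow, Flashing}.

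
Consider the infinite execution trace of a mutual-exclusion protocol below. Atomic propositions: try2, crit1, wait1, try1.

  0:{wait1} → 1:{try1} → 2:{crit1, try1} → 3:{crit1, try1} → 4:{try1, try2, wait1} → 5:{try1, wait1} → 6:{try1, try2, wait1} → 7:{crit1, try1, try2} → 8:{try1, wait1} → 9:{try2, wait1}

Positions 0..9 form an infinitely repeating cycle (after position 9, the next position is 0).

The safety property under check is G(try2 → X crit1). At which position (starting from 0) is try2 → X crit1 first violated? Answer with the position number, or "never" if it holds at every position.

Check try2 → X crit1 at each position in order: 0 ✓, 1 ✓, 2 ✓, 3 ✓.
At position 4 the labels are {try1, try2, wait1} and the next position 5 has {try1, wait1}, so try2 → X crit1 is false there. This is the first violation.

4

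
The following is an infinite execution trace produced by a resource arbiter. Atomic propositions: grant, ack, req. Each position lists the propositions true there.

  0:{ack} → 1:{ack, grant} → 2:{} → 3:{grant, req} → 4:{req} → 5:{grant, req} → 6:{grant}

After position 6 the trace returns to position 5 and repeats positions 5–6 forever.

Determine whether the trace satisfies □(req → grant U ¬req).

No

req → grant U ¬req must hold at every position from 0 onward. It fails at position 3, so □(req → grant U ¬req) is false.
Positions where req holds: 3, 4, 5.
Check grant U ¬req at each: 3→fails, 4→fails, 5→ok.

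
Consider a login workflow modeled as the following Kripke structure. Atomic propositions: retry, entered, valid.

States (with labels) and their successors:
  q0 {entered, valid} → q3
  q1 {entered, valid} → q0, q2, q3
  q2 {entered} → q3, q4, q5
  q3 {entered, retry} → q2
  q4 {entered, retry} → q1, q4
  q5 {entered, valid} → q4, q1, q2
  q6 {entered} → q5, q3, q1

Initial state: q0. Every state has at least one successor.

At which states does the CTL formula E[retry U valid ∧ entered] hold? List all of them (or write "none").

{q0, q1, q4, q5}

States satisfying retry: {q3, q4}.
States satisfying valid ∧ entered: {q0, q1, q5}.
States satisfying E[retry U valid ∧ entered]: {q0, q1, q4, q5}.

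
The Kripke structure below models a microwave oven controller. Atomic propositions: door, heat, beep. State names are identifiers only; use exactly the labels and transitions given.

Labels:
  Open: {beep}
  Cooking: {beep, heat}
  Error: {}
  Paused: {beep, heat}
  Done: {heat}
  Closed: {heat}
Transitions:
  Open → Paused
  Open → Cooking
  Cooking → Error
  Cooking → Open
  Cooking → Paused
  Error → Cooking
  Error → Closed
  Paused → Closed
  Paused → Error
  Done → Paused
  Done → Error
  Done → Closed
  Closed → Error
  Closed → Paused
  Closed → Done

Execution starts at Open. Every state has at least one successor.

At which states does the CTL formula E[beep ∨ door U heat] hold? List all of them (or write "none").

States satisfying beep ∨ door: {Open, Cooking, Paused}.
States satisfying heat: {Cooking, Paused, Done, Closed}.
States satisfying E[beep ∨ door U heat]: {Open, Cooking, Paused, Done, Closed}.

{Open, Cooking, Paused, Done, Closed}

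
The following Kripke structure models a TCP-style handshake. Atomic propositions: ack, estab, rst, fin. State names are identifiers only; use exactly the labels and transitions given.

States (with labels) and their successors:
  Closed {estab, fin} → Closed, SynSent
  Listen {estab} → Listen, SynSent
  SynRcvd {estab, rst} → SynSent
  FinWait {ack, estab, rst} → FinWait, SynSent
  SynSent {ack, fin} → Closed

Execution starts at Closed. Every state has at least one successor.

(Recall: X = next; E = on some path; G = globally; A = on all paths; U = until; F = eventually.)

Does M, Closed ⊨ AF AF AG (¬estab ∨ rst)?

States satisfying AF AG (¬estab ∨ rst): ∅.
States satisfying AF AF AG (¬estab ∨ rst): ∅.
There is a path from Closed along which AF AG (¬estab ∨ rst) never holds.
Closed ∉ Sat(AF AF AG (¬estab ∨ rst)).

Violated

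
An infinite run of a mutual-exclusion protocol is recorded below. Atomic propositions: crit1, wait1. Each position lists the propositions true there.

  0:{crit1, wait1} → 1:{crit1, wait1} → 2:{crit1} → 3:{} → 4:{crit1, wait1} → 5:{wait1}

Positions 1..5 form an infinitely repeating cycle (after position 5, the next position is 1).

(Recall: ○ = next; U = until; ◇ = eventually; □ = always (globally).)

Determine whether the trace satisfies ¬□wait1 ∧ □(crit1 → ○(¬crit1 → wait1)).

No

crit1 → ○(¬crit1 → wait1) must hold at every position from 0 onward. It fails at position 2, so □(crit1 → ○(¬crit1 → wait1)) is false.
Positions where crit1 holds: 0, 1, 2, 4.
Check ○(¬crit1 → wait1) at each: 0→ok, 1→ok, 2→fails, 4→ok.
At position 0: ¬□wait1 is true; □(crit1 → ○(¬crit1 → wait1)) is false; so ¬□wait1 ∧ □(crit1 → ○(¬crit1 → wait1)) is false.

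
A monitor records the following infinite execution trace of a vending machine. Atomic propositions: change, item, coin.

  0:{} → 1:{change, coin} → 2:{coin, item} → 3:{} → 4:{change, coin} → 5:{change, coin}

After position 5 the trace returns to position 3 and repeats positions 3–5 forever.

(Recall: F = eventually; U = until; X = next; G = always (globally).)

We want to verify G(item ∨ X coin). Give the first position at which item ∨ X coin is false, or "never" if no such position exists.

5

Check item ∨ X coin at each position in order: 0 ✓, 1 ✓, 2 ✓, 3 ✓, 4 ✓.
At position 5 the labels are {change, coin} and the next position 3 has {}, so item ∨ X coin is false there. This is the first violation.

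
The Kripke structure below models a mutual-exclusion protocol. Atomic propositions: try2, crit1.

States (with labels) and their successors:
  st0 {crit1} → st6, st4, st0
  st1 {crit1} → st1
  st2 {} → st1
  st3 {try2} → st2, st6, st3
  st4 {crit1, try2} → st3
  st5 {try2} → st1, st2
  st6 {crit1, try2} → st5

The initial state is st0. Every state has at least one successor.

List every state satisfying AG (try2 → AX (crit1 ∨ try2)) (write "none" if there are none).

States satisfying try2 → AX (crit1 ∨ try2): {st0, st1, st2, st4, st6}.
States satisfying AG (try2 → AX (crit1 ∨ try2)): {st1, st2}.

{st1, st2}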